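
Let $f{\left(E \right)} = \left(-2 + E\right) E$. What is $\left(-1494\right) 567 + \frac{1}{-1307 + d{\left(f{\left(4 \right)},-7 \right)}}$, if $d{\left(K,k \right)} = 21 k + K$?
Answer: $- \frac{1224903709}{1446} \approx -8.471 \cdot 10^{5}$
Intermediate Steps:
$f{\left(E \right)} = E \left(-2 + E\right)$
$d{\left(K,k \right)} = K + 21 k$
$\left(-1494\right) 567 + \frac{1}{-1307 + d{\left(f{\left(4 \right)},-7 \right)}} = \left(-1494\right) 567 + \frac{1}{-1307 + \left(4 \left(-2 + 4\right) + 21 \left(-7\right)\right)} = -847098 + \frac{1}{-1307 + \left(4 \cdot 2 - 147\right)} = -847098 + \frac{1}{-1307 + \left(8 - 147\right)} = -847098 + \frac{1}{-1307 - 139} = -847098 + \frac{1}{-1446} = -847098 - \frac{1}{1446} = - \frac{1224903709}{1446}$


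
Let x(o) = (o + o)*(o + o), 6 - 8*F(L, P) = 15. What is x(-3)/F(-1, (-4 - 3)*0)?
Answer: -32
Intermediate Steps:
F(L, P) = -9/8 (F(L, P) = 3/4 - 1/8*15 = 3/4 - 15/8 = -9/8)
x(o) = 4*o**2 (x(o) = (2*o)*(2*o) = 4*o**2)
x(-3)/F(-1, (-4 - 3)*0) = (4*(-3)**2)/(-9/8) = (4*9)*(-8/9) = 36*(-8/9) = -32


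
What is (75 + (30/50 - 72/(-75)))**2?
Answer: 3663396/625 ≈ 5861.4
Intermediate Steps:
(75 + (30/50 - 72/(-75)))**2 = (75 + (30*(1/50) - 72*(-1/75)))**2 = (75 + (3/5 + 24/25))**2 = (75 + 39/25)**2 = (1914/25)**2 = 3663396/625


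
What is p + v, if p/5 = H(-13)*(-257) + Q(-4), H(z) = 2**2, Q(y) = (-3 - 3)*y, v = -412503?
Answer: -417523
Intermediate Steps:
Q(y) = -6*y
H(z) = 4
p = -5020 (p = 5*(4*(-257) - 6*(-4)) = 5*(-1028 + 24) = 5*(-1004) = -5020)
p + v = -5020 - 412503 = -417523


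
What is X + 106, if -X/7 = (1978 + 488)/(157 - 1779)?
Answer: 94597/811 ≈ 116.64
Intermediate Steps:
X = 8631/811 (X = -7*(1978 + 488)/(157 - 1779) = -17262/(-1622) = -17262*(-1)/1622 = -7*(-1233/811) = 8631/811 ≈ 10.642)
X + 106 = 8631/811 + 106 = 94597/811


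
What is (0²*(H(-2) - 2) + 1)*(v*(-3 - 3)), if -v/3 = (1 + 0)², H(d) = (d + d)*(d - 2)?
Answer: 18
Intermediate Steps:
H(d) = 2*d*(-2 + d) (H(d) = (2*d)*(-2 + d) = 2*d*(-2 + d))
v = -3 (v = -3*(1 + 0)² = -3*1² = -3*1 = -3)
(0²*(H(-2) - 2) + 1)*(v*(-3 - 3)) = (0²*(2*(-2)*(-2 - 2) - 2) + 1)*(-3*(-3 - 3)) = (0*(2*(-2)*(-4) - 2) + 1)*(-3*(-6)) = (0*(16 - 2) + 1)*18 = (0*14 + 1)*18 = (0 + 1)*18 = 1*18 = 18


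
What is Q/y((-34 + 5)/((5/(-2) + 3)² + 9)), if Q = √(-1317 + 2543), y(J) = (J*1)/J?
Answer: √1226 ≈ 35.014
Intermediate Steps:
y(J) = 1 (y(J) = J/J = 1)
Q = √1226 ≈ 35.014
Q/y((-34 + 5)/((5/(-2) + 3)² + 9)) = √1226/1 = √1226*1 = √1226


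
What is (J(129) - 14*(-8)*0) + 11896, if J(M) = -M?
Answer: 11767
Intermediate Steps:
(J(129) - 14*(-8)*0) + 11896 = (-1*129 - 14*(-8)*0) + 11896 = (-129 + 112*0) + 11896 = (-129 + 0) + 11896 = -129 + 11896 = 11767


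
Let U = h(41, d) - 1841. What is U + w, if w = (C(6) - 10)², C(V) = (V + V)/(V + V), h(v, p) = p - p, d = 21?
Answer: -1760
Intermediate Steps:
h(v, p) = 0
C(V) = 1 (C(V) = (2*V)/((2*V)) = (2*V)*(1/(2*V)) = 1)
w = 81 (w = (1 - 10)² = (-9)² = 81)
U = -1841 (U = 0 - 1841 = -1841)
U + w = -1841 + 81 = -1760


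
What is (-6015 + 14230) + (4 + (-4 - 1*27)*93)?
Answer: 5336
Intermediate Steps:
(-6015 + 14230) + (4 + (-4 - 1*27)*93) = 8215 + (4 + (-4 - 27)*93) = 8215 + (4 - 31*93) = 8215 + (4 - 2883) = 8215 - 2879 = 5336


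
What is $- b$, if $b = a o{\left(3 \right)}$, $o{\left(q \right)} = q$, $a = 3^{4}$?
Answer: $-243$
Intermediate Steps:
$a = 81$
$b = 243$ ($b = 81 \cdot 3 = 243$)
$- b = \left(-1\right) 243 = -243$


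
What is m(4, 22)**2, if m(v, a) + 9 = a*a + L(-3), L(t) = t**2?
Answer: 234256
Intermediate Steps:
m(v, a) = a**2 (m(v, a) = -9 + (a*a + (-3)**2) = -9 + (a**2 + 9) = -9 + (9 + a**2) = a**2)
m(4, 22)**2 = (22**2)**2 = 484**2 = 234256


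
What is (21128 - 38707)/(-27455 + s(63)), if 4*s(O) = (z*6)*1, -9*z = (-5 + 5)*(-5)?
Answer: 17579/27455 ≈ 0.64028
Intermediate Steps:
z = 0 (z = -(-5 + 5)*(-5)/9 = -0*(-5) = -1/9*0 = 0)
s(O) = 0 (s(O) = ((0*6)*1)/4 = (0*1)/4 = (1/4)*0 = 0)
(21128 - 38707)/(-27455 + s(63)) = (21128 - 38707)/(-27455 + 0) = -17579/(-27455) = -17579*(-1/27455) = 17579/27455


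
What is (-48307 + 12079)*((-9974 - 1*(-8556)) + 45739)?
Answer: -1605661188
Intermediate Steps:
(-48307 + 12079)*((-9974 - 1*(-8556)) + 45739) = -36228*((-9974 + 8556) + 45739) = -36228*(-1418 + 45739) = -36228*44321 = -1605661188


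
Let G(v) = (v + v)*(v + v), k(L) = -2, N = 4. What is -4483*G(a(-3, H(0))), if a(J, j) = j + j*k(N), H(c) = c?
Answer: 0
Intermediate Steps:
a(J, j) = -j (a(J, j) = j + j*(-2) = j - 2*j = -j)
G(v) = 4*v**2 (G(v) = (2*v)*(2*v) = 4*v**2)
-4483*G(a(-3, H(0))) = -17932*(-1*0)**2 = -17932*0**2 = -17932*0 = -4483*0 = 0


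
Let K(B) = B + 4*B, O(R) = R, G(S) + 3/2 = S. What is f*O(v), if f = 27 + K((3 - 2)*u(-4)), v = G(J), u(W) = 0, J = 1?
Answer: -27/2 ≈ -13.500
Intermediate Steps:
G(S) = -3/2 + S
v = -½ (v = -3/2 + 1 = -½ ≈ -0.50000)
K(B) = 5*B
f = 27 (f = 27 + 5*((3 - 2)*0) = 27 + 5*(1*0) = 27 + 5*0 = 27 + 0 = 27)
f*O(v) = 27*(-½) = -27/2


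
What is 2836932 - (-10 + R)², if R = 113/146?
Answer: 60470228103/21316 ≈ 2.8368e+6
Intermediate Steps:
R = 113/146 (R = 113*(1/146) = 113/146 ≈ 0.77397)
2836932 - (-10 + R)² = 2836932 - (-10 + 113/146)² = 2836932 - (-1347/146)² = 2836932 - 1*1814409/21316 = 2836932 - 1814409/21316 = 60470228103/21316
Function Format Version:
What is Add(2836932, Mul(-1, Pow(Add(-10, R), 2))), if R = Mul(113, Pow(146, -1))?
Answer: Rational(60470228103, 21316) ≈ 2.8368e+6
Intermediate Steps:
R = Rational(113, 146) (R = Mul(113, Rational(1, 146)) = Rational(113, 146) ≈ 0.77397)
Add(2836932, Mul(-1, Pow(Add(-10, R), 2))) = Add(2836932, Mul(-1, Pow(Add(-10, Rational(113, 146)), 2))) = Add(2836932, Mul(-1, Pow(Rational(-1347, 146), 2))) = Add(2836932, Mul(-1, Rational(1814409, 21316))) = Add(2836932, Rational(-1814409, 21316)) = Rational(60470228103, 21316)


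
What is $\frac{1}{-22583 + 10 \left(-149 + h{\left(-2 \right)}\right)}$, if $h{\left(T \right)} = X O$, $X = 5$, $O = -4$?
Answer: $- \frac{1}{24273} \approx -4.1198 \cdot 10^{-5}$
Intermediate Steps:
$h{\left(T \right)} = -20$ ($h{\left(T \right)} = 5 \left(-4\right) = -20$)
$\frac{1}{-22583 + 10 \left(-149 + h{\left(-2 \right)}\right)} = \frac{1}{-22583 + 10 \left(-149 - 20\right)} = \frac{1}{-22583 + 10 \left(-169\right)} = \frac{1}{-22583 - 1690} = \frac{1}{-24273} = - \frac{1}{24273}$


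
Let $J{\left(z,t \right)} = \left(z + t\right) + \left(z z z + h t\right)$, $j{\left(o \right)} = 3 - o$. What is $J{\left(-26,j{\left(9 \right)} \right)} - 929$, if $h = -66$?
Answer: $-18141$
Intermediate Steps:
$J{\left(z,t \right)} = z + z^{3} - 65 t$ ($J{\left(z,t \right)} = \left(z + t\right) - \left(66 t - z z z\right) = \left(t + z\right) - \left(66 t - z^{2} z\right) = \left(t + z\right) - \left(- z^{3} + 66 t\right) = z + z^{3} - 65 t$)
$J{\left(-26,j{\left(9 \right)} \right)} - 929 = \left(-26 + \left(-26\right)^{3} - 65 \left(3 - 9\right)\right) - 929 = \left(-26 - 17576 - 65 \left(3 - 9\right)\right) - 929 = \left(-26 - 17576 - -390\right) - 929 = \left(-26 - 17576 + 390\right) - 929 = -17212 - 929 = -18141$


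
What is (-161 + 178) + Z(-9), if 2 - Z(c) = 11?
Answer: 8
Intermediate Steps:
Z(c) = -9 (Z(c) = 2 - 1*11 = 2 - 11 = -9)
(-161 + 178) + Z(-9) = (-161 + 178) - 9 = 17 - 9 = 8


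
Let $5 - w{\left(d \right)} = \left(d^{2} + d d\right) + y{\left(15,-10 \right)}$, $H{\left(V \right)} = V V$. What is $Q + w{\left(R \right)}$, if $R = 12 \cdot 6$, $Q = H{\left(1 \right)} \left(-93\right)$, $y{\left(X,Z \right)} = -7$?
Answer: $-10449$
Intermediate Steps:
$H{\left(V \right)} = V^{2}$
$Q = -93$ ($Q = 1^{2} \left(-93\right) = 1 \left(-93\right) = -93$)
$R = 72$
$w{\left(d \right)} = 12 - 2 d^{2}$ ($w{\left(d \right)} = 5 - \left(\left(d^{2} + d d\right) - 7\right) = 5 - \left(\left(d^{2} + d^{2}\right) - 7\right) = 5 - \left(2 d^{2} - 7\right) = 5 - \left(-7 + 2 d^{2}\right) = 12 - 2 d^{2}$)
$Q + w{\left(R \right)} = -93 + \left(12 - 2 \cdot 72^{2}\right) = -93 + \left(12 - 10368\right) = -93 - 10356 = -10449$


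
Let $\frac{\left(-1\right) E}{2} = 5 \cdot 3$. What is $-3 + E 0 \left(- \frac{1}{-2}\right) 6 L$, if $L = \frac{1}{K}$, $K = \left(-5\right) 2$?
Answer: $-3$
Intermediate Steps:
$K = -10$
$L = - \frac{1}{10}$ ($L = \frac{1}{-10} = - \frac{1}{10} \approx -0.1$)
$E = -30$ ($E = - 2 \cdot 5 \cdot 3 = \left(-2\right) 15 = -30$)
$-3 + E 0 \left(- \frac{1}{-2}\right) 6 L = -3 - 30 \cdot 0 \left(- \frac{1}{-2}\right) 6 \left(- \frac{1}{10}\right) = -3 - 30 \cdot 0 \left(\left(-1\right) \left(- \frac{1}{2}\right)\right) 6 \left(- \frac{1}{10}\right) = -3 - 30 \cdot 0 \cdot \frac{1}{2} \cdot 6 \left(- \frac{1}{10}\right) = -3 - 30 \cdot 0 \cdot 6 \left(- \frac{1}{10}\right) = -3 - 30 \cdot 0 \left(- \frac{1}{10}\right) = -3 - 0 = -3 + 0 = -3$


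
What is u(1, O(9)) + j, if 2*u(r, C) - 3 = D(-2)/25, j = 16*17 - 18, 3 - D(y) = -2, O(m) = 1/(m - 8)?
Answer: 1278/5 ≈ 255.60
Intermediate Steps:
O(m) = 1/(-8 + m)
D(y) = 5 (D(y) = 3 - 1*(-2) = 3 + 2 = 5)
j = 254 (j = 272 - 18 = 254)
u(r, C) = 8/5 (u(r, C) = 3/2 + (5/25)/2 = 3/2 + (5*(1/25))/2 = 3/2 + (1/2)*(1/5) = 3/2 + 1/10 = 8/5)
u(1, O(9)) + j = 8/5 + 254 = 1278/5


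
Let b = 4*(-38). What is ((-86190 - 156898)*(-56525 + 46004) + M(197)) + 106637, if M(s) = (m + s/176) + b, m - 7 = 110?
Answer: 450143839397/176 ≈ 2.5576e+9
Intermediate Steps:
m = 117 (m = 7 + 110 = 117)
b = -152
M(s) = -35 + s/176 (M(s) = (117 + s/176) - 152 = -35 + s/176)
((-86190 - 156898)*(-56525 + 46004) + M(197)) + 106637 = ((-86190 - 156898)*(-56525 + 46004) + (-35 + (1/176)*197)) + 106637 = (-243088*(-10521) + (-35 + 197/176)) + 106637 = (2557528848 - 5963/176) + 106637 = 450125071285/176 + 106637 = 450143839397/176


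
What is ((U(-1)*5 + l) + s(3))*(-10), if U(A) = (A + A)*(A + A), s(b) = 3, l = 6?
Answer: -290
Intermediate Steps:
U(A) = 4*A² (U(A) = (2*A)*(2*A) = 4*A²)
((U(-1)*5 + l) + s(3))*(-10) = (((4*(-1)²)*5 + 6) + 3)*(-10) = (((4*1)*5 + 6) + 3)*(-10) = ((4*5 + 6) + 3)*(-10) = ((20 + 6) + 3)*(-10) = (26 + 3)*(-10) = 29*(-10) = -290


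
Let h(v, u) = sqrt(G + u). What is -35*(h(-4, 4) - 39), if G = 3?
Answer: 1365 - 35*sqrt(7) ≈ 1272.4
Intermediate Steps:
h(v, u) = sqrt(3 + u)
-35*(h(-4, 4) - 39) = -35*(sqrt(3 + 4) - 39) = -35*(sqrt(7) - 39) = -35*(-39 + sqrt(7)) = 1365 - 35*sqrt(7)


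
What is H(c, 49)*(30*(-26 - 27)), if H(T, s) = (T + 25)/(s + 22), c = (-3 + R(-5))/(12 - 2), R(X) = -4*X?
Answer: -42453/71 ≈ -597.93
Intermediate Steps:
c = 17/10 (c = (-3 - 4*(-5))/(12 - 2) = (-3 + 20)/10 = 17*(1/10) = 17/10 ≈ 1.7000)
H(T, s) = (25 + T)/(22 + s)
H(c, 49)*(30*(-26 - 27)) = ((25 + 17/10)/(22 + 49))*(30*(-26 - 27)) = ((267/10)/71)*(30*(-53)) = ((1/71)*(267/10))*(-1590) = (267/710)*(-1590) = -42453/71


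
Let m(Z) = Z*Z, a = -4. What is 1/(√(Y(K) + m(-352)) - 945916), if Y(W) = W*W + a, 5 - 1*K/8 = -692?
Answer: -236479/223681465845 - √7803919/447362931690 ≈ -1.0635e-6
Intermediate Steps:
K = 5576 (K = 40 - 8*(-692) = 40 + 5536 = 5576)
m(Z) = Z²
Y(W) = -4 + W² (Y(W) = W*W - 4 = W² - 4 = -4 + W²)
1/(√(Y(K) + m(-352)) - 945916) = 1/(√((-4 + 5576²) + (-352)²) - 945916) = 1/(√((-4 + 31091776) + 123904) - 945916) = 1/(√(31091772 + 123904) - 945916) = 1/(√31215676 - 945916) = 1/(2*√7803919 - 945916) = 1/(-945916 + 2*√7803919)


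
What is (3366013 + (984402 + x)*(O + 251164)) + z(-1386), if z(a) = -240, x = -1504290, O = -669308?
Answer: 217391413645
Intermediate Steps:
(3366013 + (984402 + x)*(O + 251164)) + z(-1386) = (3366013 + (984402 - 1504290)*(-669308 + 251164)) - 240 = (3366013 - 519888*(-418144)) - 240 = (3366013 + 217388047872) - 240 = 217391413885 - 240 = 217391413645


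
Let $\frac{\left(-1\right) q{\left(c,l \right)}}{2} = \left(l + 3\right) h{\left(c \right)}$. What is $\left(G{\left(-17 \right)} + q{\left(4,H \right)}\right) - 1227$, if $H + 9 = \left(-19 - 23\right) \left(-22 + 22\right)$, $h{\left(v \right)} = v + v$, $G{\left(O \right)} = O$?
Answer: $-1148$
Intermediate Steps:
$h{\left(v \right)} = 2 v$
$H = -9$ ($H = -9 + \left(-19 - 23\right) \left(-22 + 22\right) = -9 - 0 = -9 + 0 = -9$)
$q{\left(c,l \right)} = - 4 c \left(3 + l\right)$ ($q{\left(c,l \right)} = - 2 \left(l + 3\right) 2 c = - 2 \left(3 + l\right) 2 c = - 2 \cdot 2 c \left(3 + l\right) = - 4 c \left(3 + l\right)$)
$\left(G{\left(-17 \right)} + q{\left(4,H \right)}\right) - 1227 = \left(-17 - 16 \left(3 - 9\right)\right) - 1227 = \left(-17 - 16 \left(-6\right)\right) - 1227 = \left(-17 + 96\right) - 1227 = 79 - 1227 = -1148$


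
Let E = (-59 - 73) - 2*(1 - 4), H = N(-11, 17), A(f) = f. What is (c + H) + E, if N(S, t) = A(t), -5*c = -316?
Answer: -229/5 ≈ -45.800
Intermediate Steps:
c = 316/5 (c = -1/5*(-316) = 316/5 ≈ 63.200)
N(S, t) = t
H = 17
E = -126 (E = -132 - 2*(-3) = -132 + 6 = -126)
(c + H) + E = (316/5 + 17) - 126 = 401/5 - 126 = -229/5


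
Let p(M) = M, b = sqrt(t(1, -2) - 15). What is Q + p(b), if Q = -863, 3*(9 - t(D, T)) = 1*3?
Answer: -863 + I*sqrt(7) ≈ -863.0 + 2.6458*I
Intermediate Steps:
t(D, T) = 8 (t(D, T) = 9 - 3/3 = 9 - 1/3*3 = 9 - 1 = 8)
b = I*sqrt(7) (b = sqrt(8 - 15) = sqrt(-7) = I*sqrt(7) ≈ 2.6458*I)
Q + p(b) = -863 + I*sqrt(7)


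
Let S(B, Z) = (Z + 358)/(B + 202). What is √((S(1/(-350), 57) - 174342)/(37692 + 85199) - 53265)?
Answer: I*√1080588960845294270297/142430669 ≈ 230.8*I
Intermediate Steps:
S(B, Z) = (358 + Z)/(202 + B)
√((S(1/(-350), 57) - 174342)/(37692 + 85199) - 53265) = √(((358 + 57)/(202 + 1/(-350)) - 174342)/(37692 + 85199) - 53265) = √((415/(202 - 1/350) - 174342)/122891 - 53265) = √((415/(70699/350) - 174342)*(1/122891) - 53265) = √(((350/70699)*415 - 174342)*(1/122891) - 53265) = √((145250/70699 - 174342)*(1/122891) - 53265) = √(-12325659808/70699*1/122891 - 53265) = √(-12325659808/8688270809 - 53265) = √(-462793070301193/8688270809) = I*√1080588960845294270297/142430669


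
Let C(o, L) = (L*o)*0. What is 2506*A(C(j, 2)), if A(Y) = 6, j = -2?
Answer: 15036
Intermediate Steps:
C(o, L) = 0
2506*A(C(j, 2)) = 2506*6 = 15036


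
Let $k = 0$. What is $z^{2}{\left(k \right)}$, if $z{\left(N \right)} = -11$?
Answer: $121$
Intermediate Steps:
$z^{2}{\left(k \right)} = \left(-11\right)^{2} = 121$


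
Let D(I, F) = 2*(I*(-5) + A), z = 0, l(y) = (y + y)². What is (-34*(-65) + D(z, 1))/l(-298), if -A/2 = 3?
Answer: 1099/177608 ≈ 0.0061878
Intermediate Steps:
l(y) = 4*y² (l(y) = (2*y)² = 4*y²)
A = -6 (A = -2*3 = -6)
D(I, F) = -12 - 10*I (D(I, F) = 2*(I*(-5) - 6) = 2*(-5*I - 6) = 2*(-6 - 5*I) = -12 - 10*I)
(-34*(-65) + D(z, 1))/l(-298) = (-34*(-65) + (-12 - 10*0))/((4*(-298)²)) = (2210 + (-12 + 0))/((4*88804)) = (2210 - 12)/355216 = 2198*(1/355216) = 1099/177608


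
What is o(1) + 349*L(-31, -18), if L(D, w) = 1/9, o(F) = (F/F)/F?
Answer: 358/9 ≈ 39.778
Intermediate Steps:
o(F) = 1/F
L(D, w) = 1/9
o(1) + 349*L(-31, -18) = 1/1 + 349*(1/9) = 1 + 349/9 = 358/9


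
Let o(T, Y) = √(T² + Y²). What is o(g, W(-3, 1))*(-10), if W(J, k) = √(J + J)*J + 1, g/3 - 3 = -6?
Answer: -10*√(28 - 6*I*√6) ≈ -54.6 + 13.459*I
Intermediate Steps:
g = -9 (g = 9 + 3*(-6) = 9 - 18 = -9)
W(J, k) = 1 + √2*J^(3/2) (W(J, k) = √(2*J)*J + 1 = (√2*√J)*J + 1 = √2*J^(3/2) + 1 = 1 + √2*J^(3/2))
o(g, W(-3, 1))*(-10) = √((-9)² + (1 + √2*(-3)^(3/2))²)*(-10) = √(81 + (1 + √2*(-3*I*√3))²)*(-10) = √(81 + (1 - 3*I*√6)²)*(-10) = -10*√(81 + (1 - 3*I*√6)²)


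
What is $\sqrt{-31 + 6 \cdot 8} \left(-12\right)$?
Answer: $- 12 \sqrt{17} \approx -49.477$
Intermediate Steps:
$\sqrt{-31 + 6 \cdot 8} \left(-12\right) = \sqrt{-31 + 48} \left(-12\right) = \sqrt{17} \left(-12\right) = - 12 \sqrt{17}$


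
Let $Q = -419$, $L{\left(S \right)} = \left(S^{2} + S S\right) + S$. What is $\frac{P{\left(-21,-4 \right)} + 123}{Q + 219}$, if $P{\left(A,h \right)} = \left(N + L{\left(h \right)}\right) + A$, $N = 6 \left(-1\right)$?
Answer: $- \frac{31}{50} \approx -0.62$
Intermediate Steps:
$L{\left(S \right)} = S + 2 S^{2}$ ($L{\left(S \right)} = \left(S^{2} + S^{2}\right) + S = 2 S^{2} + S = S + 2 S^{2}$)
$N = -6$
$P{\left(A,h \right)} = -6 + A + h \left(1 + 2 h\right)$ ($P{\left(A,h \right)} = \left(-6 + h \left(1 + 2 h\right)\right) + A = -6 + A + h \left(1 + 2 h\right)$)
$\frac{P{\left(-21,-4 \right)} + 123}{Q + 219} = \frac{\left(-6 - 21 - 4 \left(1 + 2 \left(-4\right)\right)\right) + 123}{-419 + 219} = \frac{\left(-6 - 21 - 4 \left(1 - 8\right)\right) + 123}{-200} = - \frac{\left(-6 - 21 - -28\right) + 123}{200} = - \frac{\left(-6 - 21 + 28\right) + 123}{200} = - \frac{1 + 123}{200} = \left(- \frac{1}{200}\right) 124 = - \frac{31}{50}$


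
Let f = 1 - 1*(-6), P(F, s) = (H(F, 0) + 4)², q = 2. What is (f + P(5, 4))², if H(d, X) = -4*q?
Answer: 529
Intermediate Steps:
H(d, X) = -8 (H(d, X) = -4*2 = -8)
P(F, s) = 16 (P(F, s) = (-8 + 4)² = (-4)² = 16)
f = 7 (f = 1 + 6 = 7)
(f + P(5, 4))² = (7 + 16)² = 23² = 529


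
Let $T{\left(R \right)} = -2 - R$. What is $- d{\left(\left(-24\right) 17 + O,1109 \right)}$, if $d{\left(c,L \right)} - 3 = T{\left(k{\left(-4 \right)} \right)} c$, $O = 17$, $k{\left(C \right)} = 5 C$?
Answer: $7035$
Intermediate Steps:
$d{\left(c,L \right)} = 3 + 18 c$ ($d{\left(c,L \right)} = 3 + \left(-2 - 5 \left(-4\right)\right) c = 3 + \left(-2 - -20\right) c = 3 + \left(-2 + 20\right) c = 3 + 18 c$)
$- d{\left(\left(-24\right) 17 + O,1109 \right)} = - (3 + 18 \left(\left(-24\right) 17 + 17\right)) = - (3 + 18 \left(-408 + 17\right)) = - (3 + 18 \left(-391\right)) = - (3 - 7038) = \left(-1\right) \left(-7035\right) = 7035$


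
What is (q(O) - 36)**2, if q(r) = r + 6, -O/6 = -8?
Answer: 324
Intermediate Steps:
O = 48 (O = -6*(-8) = 48)
q(r) = 6 + r
(q(O) - 36)**2 = ((6 + 48) - 36)**2 = (54 - 36)**2 = 18**2 = 324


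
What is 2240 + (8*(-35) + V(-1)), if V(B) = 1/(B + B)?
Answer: 3919/2 ≈ 1959.5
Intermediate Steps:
V(B) = 1/(2*B)
2240 + (8*(-35) + V(-1)) = 2240 + (8*(-35) + (½)/(-1)) = 2240 + (-280 + (½)*(-1)) = 2240 + (-280 - ½) = 2240 - 561/2 = 3919/2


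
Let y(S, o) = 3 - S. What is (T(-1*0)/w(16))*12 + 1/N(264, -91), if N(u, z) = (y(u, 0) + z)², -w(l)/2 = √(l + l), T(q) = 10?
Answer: 1/123904 - 15*√2/2 ≈ -10.607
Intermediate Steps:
w(l) = -2*√2*√l (w(l) = -2*√(l + l) = -2*√2*√l)
N(u, z) = (3 + z - u)² (N(u, z) = ((3 - u) + z)² = (3 + z - u)²)
(T(-1*0)/w(16))*12 + 1/N(264, -91) = (10/((-2*√2*√16)))*12 + 1/((3 - 91 - 1*264)²) = (10/((-2*√2*4)))*12 + 1/((3 - 91 - 264)²) = (10/((-8*√2)))*12 + 1/((-352)²) = (10*(-√2/16))*12 + 1/123904 = -5*√2/8*12 + 1/123904 = -15*√2/2 + 1/123904 = 1/123904 - 15*√2/2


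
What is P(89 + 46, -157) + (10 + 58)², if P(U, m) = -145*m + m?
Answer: 27232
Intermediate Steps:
P(U, m) = -144*m
P(89 + 46, -157) + (10 + 58)² = -144*(-157) + (10 + 58)² = 22608 + 68² = 22608 + 4624 = 27232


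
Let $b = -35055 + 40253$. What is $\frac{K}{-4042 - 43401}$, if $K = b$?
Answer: $- \frac{5198}{47443} \approx -0.10956$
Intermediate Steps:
$b = 5198$
$K = 5198$
$\frac{K}{-4042 - 43401} = \frac{5198}{-4042 - 43401} = \frac{5198}{-47443} = 5198 \left(- \frac{1}{47443}\right) = - \frac{5198}{47443}$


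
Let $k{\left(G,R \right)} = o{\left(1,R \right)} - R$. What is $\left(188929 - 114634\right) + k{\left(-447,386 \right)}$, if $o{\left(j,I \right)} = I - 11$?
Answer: $74284$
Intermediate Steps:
$o{\left(j,I \right)} = -11 + I$
$k{\left(G,R \right)} = -11$ ($k{\left(G,R \right)} = \left(-11 + R\right) - R = -11$)
$\left(188929 - 114634\right) + k{\left(-447,386 \right)} = \left(188929 - 114634\right) - 11 = 74295 - 11 = 74284$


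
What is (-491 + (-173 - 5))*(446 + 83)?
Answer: -353901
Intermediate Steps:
(-491 + (-173 - 5))*(446 + 83) = (-491 - 178)*529 = -669*529 = -353901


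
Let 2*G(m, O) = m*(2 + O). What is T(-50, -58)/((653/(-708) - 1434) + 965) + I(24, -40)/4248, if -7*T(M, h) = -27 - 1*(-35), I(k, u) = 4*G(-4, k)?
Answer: -57544726/1236664485 ≈ -0.046532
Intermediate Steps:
G(m, O) = m*(2 + O)/2 (G(m, O) = (m*(2 + O))/2 = m*(2 + O)/2)
I(k, u) = -16 - 8*k (I(k, u) = 4*((1/2)*(-4)*(2 + k)) = 4*(-4 - 2*k) = -16 - 8*k)
T(M, h) = -8/7 (T(M, h) = -(-27 - 1*(-35))/7 = -(-27 + 35)/7 = -1/7*8 = -8/7)
T(-50, -58)/((653/(-708) - 1434) + 965) + I(24, -40)/4248 = -8/(7*((653/(-708) - 1434) + 965)) + (-16 - 8*24)/4248 = -8/(7*((653*(-1/708) - 1434) + 965)) + (-16 - 192)*(1/4248) = -8/(7*((-653/708 - 1434) + 965)) - 208*1/4248 = -8/(7*(-1015925/708 + 965)) - 26/531 = -8/(7*(-332705/708)) - 26/531 = -8/7*(-708/332705) - 26/531 = 5664/2328935 - 26/531 = -57544726/1236664485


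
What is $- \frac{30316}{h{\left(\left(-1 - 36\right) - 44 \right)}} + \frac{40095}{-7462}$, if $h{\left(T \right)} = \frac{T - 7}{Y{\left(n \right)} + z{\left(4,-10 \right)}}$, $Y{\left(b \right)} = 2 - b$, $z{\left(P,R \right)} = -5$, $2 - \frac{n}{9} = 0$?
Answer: $- \frac{27011967}{3731} \approx -7239.9$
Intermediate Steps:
$n = 18$ ($n = 18 - 0 = 18 + 0 = 18$)
$h{\left(T \right)} = \frac{1}{3} - \frac{T}{21}$ ($h{\left(T \right)} = \frac{T - 7}{\left(2 - 18\right) - 5} = \frac{-7 + T}{\left(2 - 18\right) - 5} = \frac{-7 + T}{-16 - 5} = \frac{-7 + T}{-21} = \left(-7 + T\right) \left(- \frac{1}{21}\right) = \frac{1}{3} - \frac{T}{21}$)
$- \frac{30316}{h{\left(\left(-1 - 36\right) - 44 \right)}} + \frac{40095}{-7462} = - \frac{30316}{\frac{1}{3} - \frac{\left(-1 - 36\right) - 44}{21}} + \frac{40095}{-7462} = - \frac{30316}{\frac{1}{3} - \frac{-37 - 44}{21}} + 40095 \left(- \frac{1}{7462}\right) = - \frac{30316}{\frac{1}{3} - - \frac{27}{7}} - \frac{40095}{7462} = - \frac{30316}{\frac{1}{3} + \frac{27}{7}} - \frac{40095}{7462} = - \frac{30316}{\frac{88}{21}} - \frac{40095}{7462} = \left(-30316\right) \frac{21}{88} - \frac{40095}{7462} = - \frac{14469}{2} - \frac{40095}{7462} = - \frac{27011967}{3731}$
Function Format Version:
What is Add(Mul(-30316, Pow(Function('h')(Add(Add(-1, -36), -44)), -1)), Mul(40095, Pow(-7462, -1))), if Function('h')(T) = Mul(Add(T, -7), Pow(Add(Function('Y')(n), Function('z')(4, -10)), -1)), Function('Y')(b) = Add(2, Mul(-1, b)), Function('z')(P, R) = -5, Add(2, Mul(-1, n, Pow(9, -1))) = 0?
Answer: Rational(-27011967, 3731) ≈ -7239.9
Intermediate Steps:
n = 18 (n = Add(18, Mul(-9, 0)) = Add(18, 0) = 18)
Function('h')(T) = Add(Rational(1, 3), Mul(Rational(-1, 21), T)) (Function('h')(T) = Mul(Add(T, -7), Pow(Add(Add(2, Mul(-1, 18)), -5), -1)) = Mul(Add(-7, T), Pow(Add(Add(2, -18), -5), -1)) = Mul(Add(-7, T), Pow(Add(-16, -5), -1)) = Mul(Add(-7, T), Pow(-21, -1)) = Mul(Add(-7, T), Rational(-1, 21)) = Add(Rational(1, 3), Mul(Rational(-1, 21), T)))
Add(Mul(-30316, Pow(Function('h')(Add(Add(-1, -36), -44)), -1)), Mul(40095, Pow(-7462, -1))) = Add(Mul(-30316, Pow(Add(Rational(1, 3), Mul(Rational(-1, 21), Add(Add(-1, -36), -44))), -1)), Mul(40095, Pow(-7462, -1))) = Add(Mul(-30316, Pow(Add(Rational(1, 3), Mul(Rational(-1, 21), Add(-37, -44))), -1)), Mul(40095, Rational(-1, 7462))) = Add(Mul(-30316, Pow(Add(Rational(1, 3), Mul(Rational(-1, 21), -81)), -1)), Rational(-40095, 7462)) = Add(Mul(-30316, Pow(Add(Rational(1, 3), Rational(27, 7)), -1)), Rational(-40095, 7462)) = Add(Mul(-30316, Pow(Rational(88, 21), -1)), Rational(-40095, 7462)) = Add(Mul(-30316, Rational(21, 88)), Rational(-40095, 7462)) = Add(Rational(-14469, 2), Rational(-40095, 7462)) = Rational(-27011967, 3731)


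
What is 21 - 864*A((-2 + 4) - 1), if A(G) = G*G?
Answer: -843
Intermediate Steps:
A(G) = G²
21 - 864*A((-2 + 4) - 1) = 21 - 864*((-2 + 4) - 1)² = 21 - 864*(2 - 1)² = 21 - 864*1² = 21 - 864 = -843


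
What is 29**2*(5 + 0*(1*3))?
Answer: 4205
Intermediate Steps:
29**2*(5 + 0*(1*3)) = 841*(5 + 0*3) = 841*(5 + 0) = 841*5 = 4205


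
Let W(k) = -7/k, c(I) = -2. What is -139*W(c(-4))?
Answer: -973/2 ≈ -486.50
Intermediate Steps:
-139*W(c(-4)) = -(-973)/(-2) = -(-973)*(-1)/2 = -139*7/2 = -973/2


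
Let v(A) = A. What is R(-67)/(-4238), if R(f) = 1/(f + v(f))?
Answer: 1/567892 ≈ 1.7609e-6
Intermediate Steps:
R(f) = 1/(2*f) (R(f) = 1/(f + f) = 1/(2*f))
R(-67)/(-4238) = ((1/2)/(-67))/(-4238) = ((1/2)*(-1/67))*(-1/4238) = -1/134*(-1/4238) = 1/567892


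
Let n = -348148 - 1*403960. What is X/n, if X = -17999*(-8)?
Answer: -35998/188027 ≈ -0.19145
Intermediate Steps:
n = -752108 (n = -348148 - 403960 = -752108)
X = 143992
X/n = 143992/(-752108) = 143992*(-1/752108) = -35998/188027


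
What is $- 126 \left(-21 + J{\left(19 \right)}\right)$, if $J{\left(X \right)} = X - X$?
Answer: $2646$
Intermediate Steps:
$J{\left(X \right)} = 0$
$- 126 \left(-21 + J{\left(19 \right)}\right) = - 126 \left(-21 + 0\right) = \left(-126\right) \left(-21\right) = 2646$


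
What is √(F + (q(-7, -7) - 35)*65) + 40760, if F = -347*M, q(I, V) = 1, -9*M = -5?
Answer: 40760 + 5*I*√865/3 ≈ 40760.0 + 49.018*I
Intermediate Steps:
M = 5/9 (M = -⅑*(-5) = 5/9 ≈ 0.55556)
F = -1735/9 (F = -347*5/9 = -1735/9 ≈ -192.78)
√(F + (q(-7, -7) - 35)*65) + 40760 = √(-1735/9 + (1 - 35)*65) + 40760 = √(-1735/9 - 34*65) + 40760 = √(-1735/9 - 2210) + 40760 = √(-21625/9) + 40760 = 5*I*√865/3 + 40760 = 40760 + 5*I*√865/3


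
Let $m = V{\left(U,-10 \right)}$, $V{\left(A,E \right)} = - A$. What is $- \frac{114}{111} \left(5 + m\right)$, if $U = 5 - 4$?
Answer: $- \frac{152}{37} \approx -4.1081$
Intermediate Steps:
$U = 1$
$m = -1$ ($m = \left(-1\right) 1 = -1$)
$- \frac{114}{111} \left(5 + m\right) = - \frac{114}{111} \left(5 - 1\right) = \left(-114\right) \frac{1}{111} \cdot 4 = \left(- \frac{38}{37}\right) 4 = - \frac{152}{37}$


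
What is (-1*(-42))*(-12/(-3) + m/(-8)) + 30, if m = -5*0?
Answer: 198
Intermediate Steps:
m = 0
(-1*(-42))*(-12/(-3) + m/(-8)) + 30 = (-1*(-42))*(-12/(-3) + 0/(-8)) + 30 = 42*(-12*(-1/3) + 0*(-1/8)) + 30 = 42*(4 + 0) + 30 = 42*4 + 30 = 168 + 30 = 198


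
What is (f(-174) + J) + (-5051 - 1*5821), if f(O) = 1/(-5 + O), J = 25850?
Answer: 2681061/179 ≈ 14978.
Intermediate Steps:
(f(-174) + J) + (-5051 - 1*5821) = (1/(-5 - 174) + 25850) + (-5051 - 1*5821) = (1/(-179) + 25850) + (-5051 - 5821) = (-1/179 + 25850) - 10872 = 4627149/179 - 10872 = 2681061/179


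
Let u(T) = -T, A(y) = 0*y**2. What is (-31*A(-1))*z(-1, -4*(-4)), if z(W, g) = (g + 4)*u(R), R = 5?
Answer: 0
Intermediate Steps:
A(y) = 0
z(W, g) = -20 - 5*g (z(W, g) = (g + 4)*(-1*5) = (4 + g)*(-5) = -20 - 5*g)
(-31*A(-1))*z(-1, -4*(-4)) = (-31*0)*(-20 - (-20)*(-4)) = 0*(-20 - 5*16) = 0*(-20 - 80) = 0*(-100) = 0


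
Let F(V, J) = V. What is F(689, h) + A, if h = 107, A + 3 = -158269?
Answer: -157583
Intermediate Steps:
A = -158272 (A = -3 - 158269 = -158272)
F(689, h) + A = 689 - 158272 = -157583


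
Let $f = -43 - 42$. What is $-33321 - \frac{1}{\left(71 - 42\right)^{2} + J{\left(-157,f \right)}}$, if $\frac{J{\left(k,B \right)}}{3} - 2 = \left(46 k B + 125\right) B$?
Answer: $- \frac{5216998262837}{156567878} \approx -33321.0$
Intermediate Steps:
$f = -85$ ($f = -43 - 42 = -85$)
$J{\left(k,B \right)} = 6 + 3 B \left(125 + 46 B k\right)$ ($J{\left(k,B \right)} = 6 + 3 \left(46 k B + 125\right) B = 6 + 3 \left(46 B k + 125\right) B = 6 + 3 \left(125 + 46 B k\right) B = 6 + 3 B \left(125 + 46 B k\right)$)
$-33321 - \frac{1}{\left(71 - 42\right)^{2} + J{\left(-157,f \right)}} = -33321 - \frac{1}{\left(71 - 42\right)^{2} + \left(6 + 375 \left(-85\right) + 138 \left(-157\right) \left(-85\right)^{2}\right)} = -33321 - \frac{1}{29^{2} + \left(6 - 31875 + 138 \left(-157\right) 7225\right)} = -33321 - \frac{1}{841 - 156568719} = -33321 - \frac{1}{-156567878} = -33321 - - \frac{1}{156567878} = -33321 + \frac{1}{156567878} = - \frac{5216998262837}{156567878}$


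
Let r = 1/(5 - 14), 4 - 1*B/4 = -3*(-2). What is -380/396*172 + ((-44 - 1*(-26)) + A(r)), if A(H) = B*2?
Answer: -19706/99 ≈ -199.05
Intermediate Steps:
B = -8 (B = 16 - (-12)*(-2) = 16 - 4*6 = 16 - 24 = -8)
r = -1/9 (r = 1/(-9) = -1/9 ≈ -0.11111)
A(H) = -16 (A(H) = -8*2 = -16)
-380/396*172 + ((-44 - 1*(-26)) + A(r)) = -380/396*172 + ((-44 - 1*(-26)) - 16) = -380*1/396*172 + ((-44 + 26) - 16) = -95/99*172 + (-18 - 16) = -16340/99 - 34 = -19706/99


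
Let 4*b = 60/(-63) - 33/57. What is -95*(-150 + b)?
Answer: 1200055/84 ≈ 14286.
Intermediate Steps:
b = -611/1596 (b = (60/(-63) - 33/57)/4 = (60*(-1/63) - 33*1/57)/4 = (-20/21 - 11/19)/4 = (¼)*(-611/399) = -611/1596 ≈ -0.38283)
-95*(-150 + b) = -95*(-150 - 611/1596) = -95*(-240011/1596) = 1200055/84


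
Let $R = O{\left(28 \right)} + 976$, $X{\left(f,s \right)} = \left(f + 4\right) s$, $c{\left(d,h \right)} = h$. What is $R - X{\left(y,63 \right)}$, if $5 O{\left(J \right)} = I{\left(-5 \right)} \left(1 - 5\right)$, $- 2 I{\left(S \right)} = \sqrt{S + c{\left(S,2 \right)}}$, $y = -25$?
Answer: $2299 + \frac{2 i \sqrt{3}}{5} \approx 2299.0 + 0.69282 i$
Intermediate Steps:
$I{\left(S \right)} = - \frac{\sqrt{2 + S}}{2}$ ($I{\left(S \right)} = - \frac{\sqrt{S + 2}}{2} = - \frac{\sqrt{2 + S}}{2}$)
$X{\left(f,s \right)} = s \left(4 + f\right)$ ($X{\left(f,s \right)} = \left(4 + f\right) s = s \left(4 + f\right)$)
$O{\left(J \right)} = \frac{2 i \sqrt{3}}{5}$ ($O{\left(J \right)} = \frac{- \frac{\sqrt{2 - 5}}{2} \left(1 - 5\right)}{5} = \frac{- \frac{\sqrt{-3}}{2} \left(-4\right)}{5} = \frac{- \frac{i \sqrt{3}}{2} \left(-4\right)}{5} = \frac{2 i \sqrt{3}}{5}$)
$R = 976 + \frac{2 i \sqrt{3}}{5}$ ($R = \frac{2 i \sqrt{3}}{5} + 976 = 976 + \frac{2 i \sqrt{3}}{5} \approx 976.0 + 0.69282 i$)
$R - X{\left(y,63 \right)} = \left(976 + \frac{2 i \sqrt{3}}{5}\right) - 63 \left(4 - 25\right) = \left(976 + \frac{2 i \sqrt{3}}{5}\right) - 63 \left(-21\right) = \left(976 + \frac{2 i \sqrt{3}}{5}\right) - -1323 = \left(976 + \frac{2 i \sqrt{3}}{5}\right) + 1323 = 2299 + \frac{2 i \sqrt{3}}{5}$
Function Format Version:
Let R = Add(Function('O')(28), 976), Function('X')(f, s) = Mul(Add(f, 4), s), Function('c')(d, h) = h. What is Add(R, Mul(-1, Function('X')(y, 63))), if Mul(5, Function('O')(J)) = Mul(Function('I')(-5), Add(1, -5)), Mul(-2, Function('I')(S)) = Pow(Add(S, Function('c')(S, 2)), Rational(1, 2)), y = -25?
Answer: Add(2299, Mul(Rational(2, 5), I, Pow(3, Rational(1, 2)))) ≈ Add(2299.0, Mul(0.69282, I))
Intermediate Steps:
Function('I')(S) = Mul(Rational(-1, 2), Pow(Add(2, S), Rational(1, 2))) (Function('I')(S) = Mul(Rational(-1, 2), Pow(Add(S, 2), Rational(1, 2))) = Mul(Rational(-1, 2), Pow(Add(2, S), Rational(1, 2))))
Function('X')(f, s) = Mul(s, Add(4, f)) (Function('X')(f, s) = Mul(Add(4, f), s) = Mul(s, Add(4, f)))
Function('O')(J) = Mul(Rational(2, 5), I, Pow(3, Rational(1, 2))) (Function('O')(J) = Mul(Rational(1, 5), Mul(Mul(Rational(-1, 2), Pow(Add(2, -5), Rational(1, 2))), Add(1, -5))) = Mul(Rational(1, 5), Mul(Mul(Rational(-1, 2), Pow(-3, Rational(1, 2))), -4)) = Mul(Rational(1, 5), Mul(Mul(Rational(-1, 2), Mul(I, Pow(3, Rational(1, 2)))), -4)) = Mul(Rational(1, 5), Mul(Mul(Rational(-1, 2), I, Pow(3, Rational(1, 2))), -4)) = Mul(Rational(1, 5), Mul(2, I, Pow(3, Rational(1, 2)))) = Mul(Rational(2, 5), I, Pow(3, Rational(1, 2))))
R = Add(976, Mul(Rational(2, 5), I, Pow(3, Rational(1, 2)))) (R = Add(Mul(Rational(2, 5), I, Pow(3, Rational(1, 2))), 976) = Add(976, Mul(Rational(2, 5), I, Pow(3, Rational(1, 2)))) ≈ Add(976.00, Mul(0.69282, I)))
Add(R, Mul(-1, Function('X')(y, 63))) = Add(Add(976, Mul(Rational(2, 5), I, Pow(3, Rational(1, 2)))), Mul(-1, Mul(63, Add(4, -25)))) = Add(Add(976, Mul(Rational(2, 5), I, Pow(3, Rational(1, 2)))), Mul(-1, Mul(63, -21))) = Add(Add(976, Mul(Rational(2, 5), I, Pow(3, Rational(1, 2)))), Mul(-1, -1323)) = Add(Add(976, Mul(Rational(2, 5), I, Pow(3, Rational(1, 2)))), 1323) = Add(2299, Mul(Rational(2, 5), I, Pow(3, Rational(1, 2))))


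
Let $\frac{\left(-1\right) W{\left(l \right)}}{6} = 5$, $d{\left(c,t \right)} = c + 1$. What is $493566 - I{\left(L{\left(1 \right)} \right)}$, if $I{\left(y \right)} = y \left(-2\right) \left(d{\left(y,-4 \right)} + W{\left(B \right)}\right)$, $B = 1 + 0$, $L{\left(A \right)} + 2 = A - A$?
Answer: $493690$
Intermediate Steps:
$L{\left(A \right)} = -2$ ($L{\left(A \right)} = -2 + \left(A - A\right) = -2 + 0 = -2$)
$d{\left(c,t \right)} = 1 + c$
$B = 1$
$W{\left(l \right)} = -30$ ($W{\left(l \right)} = \left(-6\right) 5 = -30$)
$I{\left(y \right)} = - 2 y \left(-29 + y\right)$ ($I{\left(y \right)} = y \left(-2\right) \left(\left(1 + y\right) - 30\right) = - 2 y \left(-29 + y\right)$)
$493566 - I{\left(L{\left(1 \right)} \right)} = 493566 - 2 \left(-2\right) \left(29 - -2\right) = 493566 - 2 \left(-2\right) \left(29 + 2\right) = 493566 - 2 \left(-2\right) 31 = 493566 - -124 = 493566 + 124 = 493690$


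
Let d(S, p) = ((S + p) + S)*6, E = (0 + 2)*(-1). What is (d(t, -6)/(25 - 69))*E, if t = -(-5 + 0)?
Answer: 12/11 ≈ 1.0909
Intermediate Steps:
E = -2 (E = 2*(-1) = -2)
t = 5 (t = -1*(-5) = 5)
d(S, p) = 6*p + 12*S (d(S, p) = (p + 2*S)*6 = 6*p + 12*S)
(d(t, -6)/(25 - 69))*E = ((6*(-6) + 12*5)/(25 - 69))*(-2) = ((-36 + 60)/(-44))*(-2) = -1/44*24*(-2) = -6/11*(-2) = 12/11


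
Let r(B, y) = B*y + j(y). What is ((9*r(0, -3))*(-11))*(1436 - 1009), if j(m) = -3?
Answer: 126819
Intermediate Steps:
r(B, y) = -3 + B*y (r(B, y) = B*y - 3 = -3 + B*y)
((9*r(0, -3))*(-11))*(1436 - 1009) = ((9*(-3 + 0*(-3)))*(-11))*(1436 - 1009) = ((9*(-3 + 0))*(-11))*427 = ((9*(-3))*(-11))*427 = -27*(-11)*427 = 297*427 = 126819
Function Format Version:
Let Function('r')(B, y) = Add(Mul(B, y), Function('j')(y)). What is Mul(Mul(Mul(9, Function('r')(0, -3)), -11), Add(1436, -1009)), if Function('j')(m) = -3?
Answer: 126819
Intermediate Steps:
Function('r')(B, y) = Add(-3, Mul(B, y)) (Function('r')(B, y) = Add(Mul(B, y), -3) = Add(-3, Mul(B, y)))
Mul(Mul(Mul(9, Function('r')(0, -3)), -11), Add(1436, -1009)) = Mul(Mul(Mul(9, Add(-3, Mul(0, -3))), -11), Add(1436, -1009)) = Mul(Mul(Mul(9, Add(-3, 0)), -11), 427) = Mul(Mul(Mul(9, -3), -11), 427) = Mul(Mul(-27, -11), 427) = Mul(297, 427) = 126819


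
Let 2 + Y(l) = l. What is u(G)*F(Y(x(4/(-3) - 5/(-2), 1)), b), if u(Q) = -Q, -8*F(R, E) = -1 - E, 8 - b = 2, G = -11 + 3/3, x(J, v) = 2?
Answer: 35/4 ≈ 8.7500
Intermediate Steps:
Y(l) = -2 + l
G = -10 (G = -11 + 3*(⅓) = -11 + 1 = -10)
b = 6 (b = 8 - 1*2 = 8 - 2 = 6)
F(R, E) = ⅛ + E/8 (F(R, E) = -(-1 - E)/8 = ⅛ + E/8)
u(G)*F(Y(x(4/(-3) - 5/(-2), 1)), b) = (-1*(-10))*(⅛ + (⅛)*6) = 10*(⅛ + ¾) = 10*(7/8) = 35/4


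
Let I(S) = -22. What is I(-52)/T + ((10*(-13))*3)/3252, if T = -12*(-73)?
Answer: -8608/59349 ≈ -0.14504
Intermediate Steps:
T = 876
I(-52)/T + ((10*(-13))*3)/3252 = -22/876 + ((10*(-13))*3)/3252 = -22*1/876 - 130*3*(1/3252) = -11/438 - 390*1/3252 = -11/438 - 65/542 = -8608/59349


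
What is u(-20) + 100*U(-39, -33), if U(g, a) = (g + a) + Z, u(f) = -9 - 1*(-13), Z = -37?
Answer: -10896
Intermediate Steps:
u(f) = 4 (u(f) = -9 + 13 = 4)
U(g, a) = -37 + a + g (U(g, a) = (g + a) - 37 = (a + g) - 37 = -37 + a + g)
u(-20) + 100*U(-39, -33) = 4 + 100*(-37 - 33 - 39) = 4 + 100*(-109) = 4 - 10900 = -10896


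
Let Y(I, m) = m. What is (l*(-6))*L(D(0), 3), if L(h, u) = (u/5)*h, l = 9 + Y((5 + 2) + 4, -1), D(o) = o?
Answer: 0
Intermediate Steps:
l = 8 (l = 9 - 1 = 8)
L(h, u) = h*u/5 (L(h, u) = (u*(⅕))*h = (u/5)*h = h*u/5)
(l*(-6))*L(D(0), 3) = (8*(-6))*((⅕)*0*3) = -48*0 = 0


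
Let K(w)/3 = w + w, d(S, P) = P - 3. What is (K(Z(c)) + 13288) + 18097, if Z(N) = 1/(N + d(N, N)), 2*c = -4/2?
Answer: 156919/5 ≈ 31384.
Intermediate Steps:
d(S, P) = -3 + P
c = -1 (c = (-4/2)/2 = (-4*1/2)/2 = (1/2)*(-2) = -1)
Z(N) = 1/(-3 + 2*N) (Z(N) = 1/(N + (-3 + N)) = 1/(-3 + 2*N))
K(w) = 6*w (K(w) = 3*(w + w) = 3*(2*w) = 6*w)
(K(Z(c)) + 13288) + 18097 = (6/(-3 + 2*(-1)) + 13288) + 18097 = (6/(-3 - 2) + 13288) + 18097 = (6/(-5) + 13288) + 18097 = (6*(-1/5) + 13288) + 18097 = (-6/5 + 13288) + 18097 = 66434/5 + 18097 = 156919/5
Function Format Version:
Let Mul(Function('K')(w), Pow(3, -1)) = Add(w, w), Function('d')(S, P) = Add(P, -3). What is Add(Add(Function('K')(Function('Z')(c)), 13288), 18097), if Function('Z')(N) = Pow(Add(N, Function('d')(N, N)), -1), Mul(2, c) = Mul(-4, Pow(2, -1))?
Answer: Rational(156919, 5) ≈ 31384.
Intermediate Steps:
Function('d')(S, P) = Add(-3, P)
c = -1 (c = Mul(Rational(1, 2), Mul(-4, Pow(2, -1))) = Mul(Rational(1, 2), Mul(-4, Rational(1, 2))) = Mul(Rational(1, 2), -2) = -1)
Function('Z')(N) = Pow(Add(-3, Mul(2, N)), -1) (Function('Z')(N) = Pow(Add(N, Add(-3, N)), -1) = Pow(Add(-3, Mul(2, N)), -1))
Function('K')(w) = Mul(6, w) (Function('K')(w) = Mul(3, Add(w, w)) = Mul(3, Mul(2, w)) = Mul(6, w))
Add(Add(Function('K')(Function('Z')(c)), 13288), 18097) = Add(Add(Mul(6, Pow(Add(-3, Mul(2, -1)), -1)), 13288), 18097) = Add(Add(Mul(6, Pow(Add(-3, -2), -1)), 13288), 18097) = Add(Add(Mul(6, Pow(-5, -1)), 13288), 18097) = Add(Add(Mul(6, Rational(-1, 5)), 13288), 18097) = Add(Add(Rational(-6, 5), 13288), 18097) = Add(Rational(66434, 5), 18097) = Rational(156919, 5)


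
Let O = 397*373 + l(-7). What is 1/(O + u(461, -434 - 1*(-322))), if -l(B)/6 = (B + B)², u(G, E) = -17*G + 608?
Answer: 1/139676 ≈ 7.1594e-6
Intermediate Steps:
u(G, E) = 608 - 17*G
l(B) = -24*B² (l(B) = -6*(B + B)² = -6*4*B² = -24*B²)
O = 146905 (O = 397*373 - 24*(-7)² = 148081 - 24*49 = 148081 - 1176 = 146905)
1/(O + u(461, -434 - 1*(-322))) = 1/(146905 + (608 - 17*461)) = 1/(146905 + (608 - 7837)) = 1/(146905 - 7229) = 1/139676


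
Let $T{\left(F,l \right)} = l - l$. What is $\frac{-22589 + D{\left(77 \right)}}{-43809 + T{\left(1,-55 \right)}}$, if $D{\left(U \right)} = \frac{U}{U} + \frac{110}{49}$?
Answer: $\frac{1106702}{2146641} \approx 0.51555$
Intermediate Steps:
$T{\left(F,l \right)} = 0$
$D{\left(U \right)} = \frac{159}{49}$ ($D{\left(U \right)} = 1 + 110 \cdot \frac{1}{49} = 1 + \frac{110}{49} = \frac{159}{49}$)
$\frac{-22589 + D{\left(77 \right)}}{-43809 + T{\left(1,-55 \right)}} = \frac{-22589 + \frac{159}{49}}{-43809 + 0} = - \frac{1106702}{49 \left(-43809\right)} = \left(- \frac{1106702}{49}\right) \left(- \frac{1}{43809}\right) = \frac{1106702}{2146641}$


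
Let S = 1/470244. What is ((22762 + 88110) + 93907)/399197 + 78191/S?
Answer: 14678014056375767/399197 ≈ 3.6769e+10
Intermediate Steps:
S = 1/470244 ≈ 2.1266e-6
((22762 + 88110) + 93907)/399197 + 78191/S = ((22762 + 88110) + 93907)/399197 + 78191/(1/470244) = (110872 + 93907)*(1/399197) + 78191*470244 = 204779*(1/399197) + 36768848604 = 204779/399197 + 36768848604 = 14678014056375767/399197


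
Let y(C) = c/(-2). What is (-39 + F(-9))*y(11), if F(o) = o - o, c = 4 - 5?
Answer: -39/2 ≈ -19.500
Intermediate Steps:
c = -1
y(C) = 1/2 (y(C) = -1/(-2) = -1*(-1/2) = 1/2)
F(o) = 0
(-39 + F(-9))*y(11) = (-39 + 0)*(1/2) = -39*1/2 = -39/2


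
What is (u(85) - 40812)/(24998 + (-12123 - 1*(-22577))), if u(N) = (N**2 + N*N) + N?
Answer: -26277/35452 ≈ -0.74120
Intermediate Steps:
u(N) = N + 2*N**2 (u(N) = (N**2 + N**2) + N = 2*N**2 + N = N + 2*N**2)
(u(85) - 40812)/(24998 + (-12123 - 1*(-22577))) = (85*(1 + 2*85) - 40812)/(24998 + (-12123 - 1*(-22577))) = (85*(1 + 170) - 40812)/(24998 + (-12123 + 22577)) = (85*171 - 40812)/(24998 + 10454) = (14535 - 40812)/35452 = -26277*1/35452 = -26277/35452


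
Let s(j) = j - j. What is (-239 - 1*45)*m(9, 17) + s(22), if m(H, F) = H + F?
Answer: -7384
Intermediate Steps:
m(H, F) = F + H
s(j) = 0
(-239 - 1*45)*m(9, 17) + s(22) = (-239 - 1*45)*(17 + 9) + 0 = (-239 - 45)*26 + 0 = -284*26 + 0 = -7384 + 0 = -7384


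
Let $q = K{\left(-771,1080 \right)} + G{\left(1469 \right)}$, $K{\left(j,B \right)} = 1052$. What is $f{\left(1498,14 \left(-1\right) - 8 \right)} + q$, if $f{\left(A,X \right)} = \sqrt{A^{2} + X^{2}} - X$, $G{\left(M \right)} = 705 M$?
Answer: $1036719 + 2 \sqrt{561122} \approx 1.0382 \cdot 10^{6}$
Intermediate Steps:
$q = 1036697$ ($q = 1052 + 705 \cdot 1469 = 1052 + 1035645 = 1036697$)
$f{\left(1498,14 \left(-1\right) - 8 \right)} + q = \left(\sqrt{1498^{2} + \left(14 \left(-1\right) - 8\right)^{2}} - \left(14 \left(-1\right) - 8\right)\right) + 1036697 = \left(\sqrt{2244004 + \left(-14 - 8\right)^{2}} - \left(-14 - 8\right)\right) + 1036697 = \left(\sqrt{2244004 + \left(-22\right)^{2}} - -22\right) + 1036697 = \left(\sqrt{2244004 + 484} + 22\right) + 1036697 = \left(\sqrt{2244488} + 22\right) + 1036697 = \left(2 \sqrt{561122} + 22\right) + 1036697 = \left(22 + 2 \sqrt{561122}\right) + 1036697 = 1036719 + 2 \sqrt{561122}$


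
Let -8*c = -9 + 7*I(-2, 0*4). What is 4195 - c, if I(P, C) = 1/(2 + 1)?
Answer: 25165/6 ≈ 4194.2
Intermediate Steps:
I(P, C) = ⅓ (I(P, C) = 1/3 = ⅓)
c = ⅚ (c = -(-9 + 7*(⅓))/8 = -(-9 + 7/3)/8 = -⅛*(-20/3) = ⅚ ≈ 0.83333)
4195 - c = 4195 - 1*⅚ = 4195 - ⅚ = 25165/6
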